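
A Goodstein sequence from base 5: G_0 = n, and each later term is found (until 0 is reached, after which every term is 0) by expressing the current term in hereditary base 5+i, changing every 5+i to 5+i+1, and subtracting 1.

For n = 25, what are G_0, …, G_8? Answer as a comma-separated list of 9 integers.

25, 35, 39, 43, 47, 51, 55, 59, 62

base 5: 25 = 5^2; at 6: 6^2 = 36; next = 35
base 6: 35 = 5·6 + 5; at 7: 5·7 + 5 = 40; next = 39
base 7: 39 = 5·7 + 4; at 8: 5·8 + 4 = 44; next = 43
base 8: 43 = 5·8 + 3; at 9: 5·9 + 3 = 48; next = 47
base 9: 47 = 5·9 + 2; at 10: 5·10 + 2 = 52; next = 51
base 10: 51 = 5·10 + 1; at 11: 5·11 + 1 = 56; next = 55
base 11: 55 = 5·11; at 12: 5·12 = 60; next = 59
base 12: 59 = 4·12 + 11; at 13: 4·13 + 11 = 63; next = 62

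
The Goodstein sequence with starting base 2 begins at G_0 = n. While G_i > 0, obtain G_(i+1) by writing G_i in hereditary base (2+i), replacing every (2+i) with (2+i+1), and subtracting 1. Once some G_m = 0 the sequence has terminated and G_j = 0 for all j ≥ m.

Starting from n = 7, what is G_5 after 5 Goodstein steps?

823543

G_0=7  [base 2] 2^2 + 2 + 1  →[2↦3]→  3^3 + 3 + 1 = 31  −1 ⇒ G_1=30
G_1=30  [base 3] 3^3 + 3  →[3↦4]→  4^4 + 4 = 260  −1 ⇒ G_2=259
G_2=259  [base 4] 4^4 + 3  →[4↦5]→  5^5 + 3 = 3128  −1 ⇒ G_3=3127
G_3=3127  [base 5] 5^5 + 2  →[5↦6]→  6^6 + 2 = 46658  −1 ⇒ G_4=46657
G_4=46657  [base 6] 6^6 + 1  →[6↦7]→  7^7 + 1 = 823544  −1 ⇒ G_5=823543
G_5=823543  [base 7] 7^7  →[7↦8]→  8^8 = 16777216  −1 ⇒ G_6=16777215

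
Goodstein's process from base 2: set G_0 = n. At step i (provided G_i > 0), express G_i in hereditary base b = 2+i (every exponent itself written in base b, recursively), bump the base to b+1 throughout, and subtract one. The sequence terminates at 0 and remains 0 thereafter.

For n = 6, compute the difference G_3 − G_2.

2868

[0] 6 ≡ 2^2 + 2 (base 2). Lift 3: 30. −1: 29.
[1] 29 ≡ 3^3 + 2 (base 3). Lift 4: 258. −1: 257.
[2] 257 ≡ 4^4 + 1 (base 4). Lift 5: 3126. −1: 3125.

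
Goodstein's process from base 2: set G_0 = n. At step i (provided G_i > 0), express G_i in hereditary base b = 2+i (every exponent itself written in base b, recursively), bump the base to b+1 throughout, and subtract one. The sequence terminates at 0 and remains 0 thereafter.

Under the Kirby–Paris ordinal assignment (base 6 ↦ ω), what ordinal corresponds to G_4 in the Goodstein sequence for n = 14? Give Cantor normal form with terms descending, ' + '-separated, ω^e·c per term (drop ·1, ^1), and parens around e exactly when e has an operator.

ω^(ω + 1) + ω^5·5 + ω^4·5 + ω^3·5 + ω^2·5 + ω·5 + 5

base 2: 14 = 2^(2 + 1) + 2^2 + 2; at 3: 3^(3 + 1) + 3^3 + 3 = 111; next = 110
base 3: 110 = 3^(3 + 1) + 3^3 + 2; at 4: 4^(4 + 1) + 4^4 + 2 = 1282; next = 1281
base 4: 1281 = 4^(4 + 1) + 4^4 + 1; at 5: 5^(5 + 1) + 5^5 + 1 = 18751; next = 18750
base 5: 18750 = 5^(5 + 1) + 5^5; at 6: 6^(6 + 1) + 6^6 = 326592; next = 326591
base 6: 326591 = 6^(6 + 1) + 5·6^5 + 5·6^4 + 5·6^3 + 5·6^2 + 5·6 + 5; at 7: 7^(7 + 1) + 5·7^5 + 5·7^4 + 5·7^3 + 5·7^2 + 5·7 + 5 = 5862841; next = 5862840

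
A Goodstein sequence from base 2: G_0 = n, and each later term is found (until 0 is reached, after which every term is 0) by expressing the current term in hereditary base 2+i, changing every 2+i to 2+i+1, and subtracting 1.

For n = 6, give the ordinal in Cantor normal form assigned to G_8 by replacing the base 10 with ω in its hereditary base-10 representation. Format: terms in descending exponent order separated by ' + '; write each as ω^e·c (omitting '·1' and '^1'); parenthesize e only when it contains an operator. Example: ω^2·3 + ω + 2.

G_0=6  [base 2] 2^2 + 2  →[2↦3]→  3^3 + 3 = 30  −1 ⇒ G_1=29
G_1=29  [base 3] 3^3 + 2  →[3↦4]→  4^4 + 2 = 258  −1 ⇒ G_2=257
G_2=257  [base 4] 4^4 + 1  →[4↦5]→  5^5 + 1 = 3126  −1 ⇒ G_3=3125
G_3=3125  [base 5] 5^5  →[5↦6]→  6^6 = 46656  −1 ⇒ G_4=46655
G_4=46655  [base 6] 5·6^5 + 5·6^4 + 5·6^3 + 5·6^2 + 5·6 + 5  →[6↦7]→  5·7^5 + 5·7^4 + 5·7^3 + 5·7^2 + 5·7 + 5 = 98040  −1 ⇒ G_5=98039
G_5=98039  [base 7] 5·7^5 + 5·7^4 + 5·7^3 + 5·7^2 + 5·7 + 4  →[7↦8]→  5·8^5 + 5·8^4 + 5·8^3 + 5·8^2 + 5·8 + 4 = 187244  −1 ⇒ G_6=187243
G_6=187243  [base 8] 5·8^5 + 5·8^4 + 5·8^3 + 5·8^2 + 5·8 + 3  →[8↦9]→  5·9^5 + 5·9^4 + 5·9^3 + 5·9^2 + 5·9 + 3 = 332148  −1 ⇒ G_7=332147
G_7=332147  [base 9] 5·9^5 + 5·9^4 + 5·9^3 + 5·9^2 + 5·9 + 2  →[9↦10]→  5·10^5 + 5·10^4 + 5·10^3 + 5·10^2 + 5·10 + 2 = 555552  −1 ⇒ G_8=555551
G_8=555551  [base 10] 5·10^5 + 5·10^4 + 5·10^3 + 5·10^2 + 5·10 + 1  →[10↦11]→  5·11^5 + 5·11^4 + 5·11^3 + 5·11^2 + 5·11 + 1 = 885776  −1 ⇒ G_9=885775

ω^5·5 + ω^4·5 + ω^3·5 + ω^2·5 + ω·5 + 1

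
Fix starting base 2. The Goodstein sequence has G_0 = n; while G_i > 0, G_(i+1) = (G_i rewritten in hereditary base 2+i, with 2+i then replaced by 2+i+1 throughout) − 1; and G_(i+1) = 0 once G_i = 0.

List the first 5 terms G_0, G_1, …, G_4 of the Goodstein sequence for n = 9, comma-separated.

9, 81, 1023, 9842, 140743

(0) 9|_2 = 2^(2 + 1) + 1 ↦ 3^(3 + 1) + 1|_3 = 82 ⇒ 81
(1) 81|_3 = 3^(3 + 1) ↦ 4^(4 + 1)|_4 = 1024 ⇒ 1023
(2) 1023|_4 = 3·4^4 + 3·4^3 + 3·4^2 + 3·4 + 3 ↦ 3·5^5 + 3·5^3 + 3·5^2 + 3·5 + 3|_5 = 9843 ⇒ 9842
(3) 9842|_5 = 3·5^5 + 3·5^3 + 3·5^2 + 3·5 + 2 ↦ 3·6^6 + 3·6^3 + 3·6^2 + 3·6 + 2|_6 = 140744 ⇒ 140743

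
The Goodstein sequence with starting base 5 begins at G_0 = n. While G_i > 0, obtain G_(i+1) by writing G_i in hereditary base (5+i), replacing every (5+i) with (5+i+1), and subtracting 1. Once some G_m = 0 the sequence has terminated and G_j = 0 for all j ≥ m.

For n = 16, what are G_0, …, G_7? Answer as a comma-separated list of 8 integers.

base 5: 16 = 3·5 + 1; at 6: 3·6 + 1 = 19; next = 18
base 6: 18 = 3·6; at 7: 3·7 = 21; next = 20
base 7: 20 = 2·7 + 6; at 8: 2·8 + 6 = 22; next = 21
base 8: 21 = 2·8 + 5; at 9: 2·9 + 5 = 23; next = 22
base 9: 22 = 2·9 + 4; at 10: 2·10 + 4 = 24; next = 23
base 10: 23 = 2·10 + 3; at 11: 2·11 + 3 = 25; next = 24
base 11: 24 = 2·11 + 2; at 12: 2·12 + 2 = 26; next = 25

16, 18, 20, 21, 22, 23, 24, 25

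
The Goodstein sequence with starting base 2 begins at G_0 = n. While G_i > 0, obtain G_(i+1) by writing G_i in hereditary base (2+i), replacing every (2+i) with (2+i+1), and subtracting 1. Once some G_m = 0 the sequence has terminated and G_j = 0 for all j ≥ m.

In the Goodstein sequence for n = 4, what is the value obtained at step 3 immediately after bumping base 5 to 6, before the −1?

84

G_0 = 4. HB_2(4) = 2^2. Bump = 27. G_1 = 26.
G_1 = 26. HB_3(26) = 2·3^2 + 2·3 + 2. Bump = 42. G_2 = 41.
G_2 = 41. HB_4(41) = 2·4^2 + 2·4 + 1. Bump = 61. G_3 = 60.
G_3 = 60. HB_5(60) = 2·5^2 + 2·5. Bump = 84. G_4 = 83.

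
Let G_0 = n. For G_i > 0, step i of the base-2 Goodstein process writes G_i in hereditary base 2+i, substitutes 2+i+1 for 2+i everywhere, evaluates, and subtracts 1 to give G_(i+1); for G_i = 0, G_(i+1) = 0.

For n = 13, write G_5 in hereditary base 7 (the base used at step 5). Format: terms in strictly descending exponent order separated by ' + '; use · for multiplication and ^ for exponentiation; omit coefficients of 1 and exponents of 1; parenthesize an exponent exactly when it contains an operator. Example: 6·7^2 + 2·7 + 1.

7^(7 + 1) + 3·7^3 + 3·7^2 + 3·7

G_0 = 13. HB_2(13) = 2^(2 + 1) + 2^2 + 1. Bump = 109. G_1 = 108.
G_1 = 108. HB_3(108) = 3^(3 + 1) + 3^3. Bump = 1280. G_2 = 1279.
G_2 = 1279. HB_4(1279) = 4^(4 + 1) + 3·4^3 + 3·4^2 + 3·4 + 3. Bump = 16093. G_3 = 16092.
G_3 = 16092. HB_5(16092) = 5^(5 + 1) + 3·5^3 + 3·5^2 + 3·5 + 2. Bump = 280712. G_4 = 280711.
G_4 = 280711. HB_6(280711) = 6^(6 + 1) + 3·6^3 + 3·6^2 + 3·6 + 1. Bump = 5765999. G_5 = 5765998.
G_5 = 5765998. HB_7(5765998) = 7^(7 + 1) + 3·7^3 + 3·7^2 + 3·7. Bump = 134219480. G_6 = 134219479.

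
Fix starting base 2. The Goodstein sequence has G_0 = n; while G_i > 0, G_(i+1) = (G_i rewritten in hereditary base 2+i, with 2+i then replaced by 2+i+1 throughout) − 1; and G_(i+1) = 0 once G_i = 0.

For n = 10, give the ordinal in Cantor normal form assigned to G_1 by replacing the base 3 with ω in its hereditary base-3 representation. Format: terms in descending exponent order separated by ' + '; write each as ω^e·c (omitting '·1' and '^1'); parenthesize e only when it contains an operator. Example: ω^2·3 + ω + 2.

base 2: 10 = 2^(2 + 1) + 2; at 3: 3^(3 + 1) + 3 = 84; next = 83
base 3: 83 = 3^(3 + 1) + 2; at 4: 4^(4 + 1) + 2 = 1026; next = 1025

ω^(ω + 1) + 2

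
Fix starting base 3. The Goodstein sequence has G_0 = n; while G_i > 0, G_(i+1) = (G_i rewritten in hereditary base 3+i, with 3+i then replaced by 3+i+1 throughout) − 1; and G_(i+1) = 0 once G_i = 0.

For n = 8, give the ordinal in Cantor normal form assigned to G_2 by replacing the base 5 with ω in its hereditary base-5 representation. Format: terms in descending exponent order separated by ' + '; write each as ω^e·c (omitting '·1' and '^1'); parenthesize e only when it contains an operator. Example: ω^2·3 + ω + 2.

ω·2

step 0: 8 = 2·3 + 2; sub 4 for 3: 2·4 + 2; = 10; G_1 = 10−1 = 9
step 1: 9 = 2·4 + 1; sub 5 for 4: 2·5 + 1; = 11; G_2 = 11−1 = 10
step 2: 10 = 2·5; sub 6 for 5: 2·6; = 12; G_3 = 12−1 = 11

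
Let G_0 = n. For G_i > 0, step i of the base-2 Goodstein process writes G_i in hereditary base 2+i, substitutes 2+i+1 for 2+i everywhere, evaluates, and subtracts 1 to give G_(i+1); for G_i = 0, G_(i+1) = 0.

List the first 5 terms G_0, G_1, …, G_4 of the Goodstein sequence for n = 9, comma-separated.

9, 81, 1023, 9842, 140743

9 —HB2→ 2^(2 + 1) + 1 —bump→ 3^(3 + 1) + 1 = 82 —(−1)→ 81
81 —HB3→ 3^(3 + 1) —bump→ 4^(4 + 1) = 1024 —(−1)→ 1023
1023 —HB4→ 3·4^4 + 3·4^3 + 3·4^2 + 3·4 + 3 —bump→ 3·5^5 + 3·5^3 + 3·5^2 + 3·5 + 3 = 9843 —(−1)→ 9842
9842 —HB5→ 3·5^5 + 3·5^3 + 3·5^2 + 3·5 + 2 —bump→ 3·6^6 + 3·6^3 + 3·6^2 + 3·6 + 2 = 140744 —(−1)→ 140743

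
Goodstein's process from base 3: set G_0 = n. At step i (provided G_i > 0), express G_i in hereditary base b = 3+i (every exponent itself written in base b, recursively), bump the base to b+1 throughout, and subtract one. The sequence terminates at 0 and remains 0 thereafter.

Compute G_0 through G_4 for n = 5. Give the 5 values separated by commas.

[0] 5 ≡ 3 + 2 (base 3). Lift 4: 6. −1: 5.
[1] 5 ≡ 4 + 1 (base 4). Lift 5: 6. −1: 5.
[2] 5 ≡ 5 (base 5). Lift 6: 6. −1: 5.
[3] 5 ≡ 5 (base 6). Lift 7: 5. −1: 4.

5, 5, 5, 5, 4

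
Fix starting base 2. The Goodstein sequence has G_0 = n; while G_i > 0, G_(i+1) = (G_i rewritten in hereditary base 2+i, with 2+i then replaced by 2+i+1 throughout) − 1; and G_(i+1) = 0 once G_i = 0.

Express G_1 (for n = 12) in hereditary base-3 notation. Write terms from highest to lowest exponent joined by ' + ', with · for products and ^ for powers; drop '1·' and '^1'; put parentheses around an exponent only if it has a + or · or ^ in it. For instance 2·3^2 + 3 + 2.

step 0: 12 = 2^(2 + 1) + 2^2; sub 3 for 2: 3^(3 + 1) + 3^3; = 108; G_1 = 108−1 = 107
step 1: 107 = 3^(3 + 1) + 2·3^2 + 2·3 + 2; sub 4 for 3: 4^(4 + 1) + 2·4^2 + 2·4 + 2; = 1066; G_2 = 1066−1 = 1065

3^(3 + 1) + 2·3^2 + 2·3 + 2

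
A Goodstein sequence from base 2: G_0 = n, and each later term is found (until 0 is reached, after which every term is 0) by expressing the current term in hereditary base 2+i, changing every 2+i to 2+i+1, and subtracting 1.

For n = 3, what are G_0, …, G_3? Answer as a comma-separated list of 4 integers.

G_0=3  [base 2] 2 + 1  →[2↦3]→  3 + 1 = 4  −1 ⇒ G_1=3
G_1=3  [base 3] 3  →[3↦4]→  4 = 4  −1 ⇒ G_2=3
G_2=3  [base 4] 3  →[4↦5]→  3 = 3  −1 ⇒ G_3=2

3, 3, 3, 2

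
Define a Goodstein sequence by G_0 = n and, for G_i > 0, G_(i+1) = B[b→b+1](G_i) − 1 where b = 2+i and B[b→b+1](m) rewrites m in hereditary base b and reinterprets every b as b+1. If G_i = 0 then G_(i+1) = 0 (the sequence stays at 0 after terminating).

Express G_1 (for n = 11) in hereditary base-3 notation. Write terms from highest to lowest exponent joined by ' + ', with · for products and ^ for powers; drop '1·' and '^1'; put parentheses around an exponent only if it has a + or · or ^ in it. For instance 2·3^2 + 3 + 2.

step 0: 11 = 2^(2 + 1) + 2 + 1; sub 3 for 2: 3^(3 + 1) + 3 + 1; = 85; G_1 = 85−1 = 84
step 1: 84 = 3^(3 + 1) + 3; sub 4 for 3: 4^(4 + 1) + 4; = 1028; G_2 = 1028−1 = 1027

3^(3 + 1) + 3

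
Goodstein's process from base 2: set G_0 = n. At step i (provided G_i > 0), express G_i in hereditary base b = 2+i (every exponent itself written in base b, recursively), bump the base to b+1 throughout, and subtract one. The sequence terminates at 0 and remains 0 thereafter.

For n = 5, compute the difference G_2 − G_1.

step 0: 5 = 2^2 + 1; sub 3 for 2: 3^3 + 1; = 28; G_1 = 28−1 = 27
step 1: 27 = 3^3; sub 4 for 3: 4^4; = 256; G_2 = 256−1 = 255

228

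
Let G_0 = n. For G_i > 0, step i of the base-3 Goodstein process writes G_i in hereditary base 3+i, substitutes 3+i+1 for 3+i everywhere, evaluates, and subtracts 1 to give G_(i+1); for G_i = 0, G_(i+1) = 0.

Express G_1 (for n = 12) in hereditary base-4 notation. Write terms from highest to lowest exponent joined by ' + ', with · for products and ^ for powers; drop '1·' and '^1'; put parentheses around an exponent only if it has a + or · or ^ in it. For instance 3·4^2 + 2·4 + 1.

[0] 12 ≡ 3^2 + 3 (base 3). Lift 4: 20. −1: 19.
[1] 19 ≡ 4^2 + 3 (base 4). Lift 5: 28. −1: 27.

4^2 + 3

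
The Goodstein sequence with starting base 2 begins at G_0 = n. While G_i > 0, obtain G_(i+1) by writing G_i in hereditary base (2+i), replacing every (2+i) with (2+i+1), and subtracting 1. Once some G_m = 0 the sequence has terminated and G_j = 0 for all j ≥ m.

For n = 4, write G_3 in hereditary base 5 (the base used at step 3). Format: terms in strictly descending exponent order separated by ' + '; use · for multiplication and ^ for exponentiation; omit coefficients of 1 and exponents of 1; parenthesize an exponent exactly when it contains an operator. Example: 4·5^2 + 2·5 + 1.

2·5^2 + 2·5

G_0=4  [base 2] 2^2  →[2↦3]→  3^3 = 27  −1 ⇒ G_1=26
G_1=26  [base 3] 2·3^2 + 2·3 + 2  →[3↦4]→  2·4^2 + 2·4 + 2 = 42  −1 ⇒ G_2=41
G_2=41  [base 4] 2·4^2 + 2·4 + 1  →[4↦5]→  2·5^2 + 2·5 + 1 = 61  −1 ⇒ G_3=60
G_3=60  [base 5] 2·5^2 + 2·5  →[5↦6]→  2·6^2 + 2·6 = 84  −1 ⇒ G_4=83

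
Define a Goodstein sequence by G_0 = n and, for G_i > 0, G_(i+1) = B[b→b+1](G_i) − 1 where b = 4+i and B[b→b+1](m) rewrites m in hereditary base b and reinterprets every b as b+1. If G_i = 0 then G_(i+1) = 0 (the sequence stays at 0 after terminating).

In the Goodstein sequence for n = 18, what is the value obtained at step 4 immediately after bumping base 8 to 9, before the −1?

59

base 4: 18 = 4^2 + 2; at 5: 5^2 + 2 = 27; next = 26
base 5: 26 = 5^2 + 1; at 6: 6^2 + 1 = 37; next = 36
base 6: 36 = 6^2; at 7: 7^2 = 49; next = 48
base 7: 48 = 6·7 + 6; at 8: 6·8 + 6 = 54; next = 53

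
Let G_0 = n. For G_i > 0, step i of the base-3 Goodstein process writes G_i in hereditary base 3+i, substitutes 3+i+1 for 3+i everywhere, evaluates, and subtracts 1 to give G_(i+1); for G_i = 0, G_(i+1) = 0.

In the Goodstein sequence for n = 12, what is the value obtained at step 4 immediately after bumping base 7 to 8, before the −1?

(0) 12|_3 = 3^2 + 3 ↦ 4^2 + 4|_4 = 20 ⇒ 19
(1) 19|_4 = 4^2 + 3 ↦ 5^2 + 3|_5 = 28 ⇒ 27
(2) 27|_5 = 5^2 + 2 ↦ 6^2 + 2|_6 = 38 ⇒ 37
(3) 37|_6 = 6^2 + 1 ↦ 7^2 + 1|_7 = 50 ⇒ 49

64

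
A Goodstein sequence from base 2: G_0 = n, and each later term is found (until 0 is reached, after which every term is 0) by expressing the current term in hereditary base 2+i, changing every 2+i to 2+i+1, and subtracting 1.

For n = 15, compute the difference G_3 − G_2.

17469

i=0: 15 = 2^(2 + 1) + 2^2 + 2 + 1 (b=2); 2→3: 3^(3 + 1) + 3^3 + 3 + 1 = 112; 112−1 = 111
i=1: 111 = 3^(3 + 1) + 3^3 + 3 (b=3); 3→4: 4^(4 + 1) + 4^4 + 4 = 1284; 1284−1 = 1283
i=2: 1283 = 4^(4 + 1) + 4^4 + 3 (b=4); 4→5: 5^(5 + 1) + 5^5 + 3 = 18753; 18753−1 = 18752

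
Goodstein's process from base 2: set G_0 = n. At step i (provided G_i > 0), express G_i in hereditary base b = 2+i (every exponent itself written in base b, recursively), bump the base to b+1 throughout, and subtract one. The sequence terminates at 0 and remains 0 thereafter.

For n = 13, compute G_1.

108

step 0: 13 = 2^(2 + 1) + 2^2 + 1; sub 3 for 2: 3^(3 + 1) + 3^3 + 1; = 109; G_1 = 109−1 = 108
step 1: 108 = 3^(3 + 1) + 3^3; sub 4 for 3: 4^(4 + 1) + 4^4; = 1280; G_2 = 1280−1 = 1279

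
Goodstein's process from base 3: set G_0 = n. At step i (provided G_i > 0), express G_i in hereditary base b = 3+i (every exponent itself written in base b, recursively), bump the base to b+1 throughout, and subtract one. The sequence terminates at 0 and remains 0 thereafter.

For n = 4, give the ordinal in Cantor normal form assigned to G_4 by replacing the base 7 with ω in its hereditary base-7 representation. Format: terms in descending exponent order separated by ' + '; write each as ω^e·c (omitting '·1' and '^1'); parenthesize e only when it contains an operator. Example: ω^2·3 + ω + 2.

step 0: 4 = 3 + 1; sub 4 for 3: 4 + 1; = 5; G_1 = 5−1 = 4
step 1: 4 = 4; sub 5 for 4: 5; = 5; G_2 = 5−1 = 4
step 2: 4 = 4; sub 6 for 5: 4; = 4; G_3 = 4−1 = 3
step 3: 3 = 3; sub 7 for 6: 3; = 3; G_4 = 3−1 = 2
step 4: 2 = 2; sub 8 for 7: 2; = 2; G_5 = 2−1 = 1

2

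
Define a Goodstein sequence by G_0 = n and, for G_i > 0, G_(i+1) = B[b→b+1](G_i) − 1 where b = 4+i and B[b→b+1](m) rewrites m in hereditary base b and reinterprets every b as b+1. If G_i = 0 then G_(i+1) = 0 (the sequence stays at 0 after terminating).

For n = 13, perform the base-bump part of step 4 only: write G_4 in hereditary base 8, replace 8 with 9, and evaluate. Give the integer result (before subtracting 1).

(0) 13|_4 = 3·4 + 1 ↦ 3·5 + 1|_5 = 16 ⇒ 15
(1) 15|_5 = 3·5 ↦ 3·6|_6 = 18 ⇒ 17
(2) 17|_6 = 2·6 + 5 ↦ 2·7 + 5|_7 = 19 ⇒ 18
(3) 18|_7 = 2·7 + 4 ↦ 2·8 + 4|_8 = 20 ⇒ 19
(4) 19|_8 = 2·8 + 3 ↦ 2·9 + 3|_9 = 21 ⇒ 20

21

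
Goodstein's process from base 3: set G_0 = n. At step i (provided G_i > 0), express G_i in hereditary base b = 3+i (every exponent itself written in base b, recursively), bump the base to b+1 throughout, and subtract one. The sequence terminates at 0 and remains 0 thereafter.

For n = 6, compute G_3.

7

6 —HB3→ 2·3 —bump→ 2·4 = 8 —(−1)→ 7
7 —HB4→ 4 + 3 —bump→ 5 + 3 = 8 —(−1)→ 7
7 —HB5→ 5 + 2 —bump→ 6 + 2 = 8 —(−1)→ 7
7 —HB6→ 6 + 1 —bump→ 7 + 1 = 8 —(−1)→ 7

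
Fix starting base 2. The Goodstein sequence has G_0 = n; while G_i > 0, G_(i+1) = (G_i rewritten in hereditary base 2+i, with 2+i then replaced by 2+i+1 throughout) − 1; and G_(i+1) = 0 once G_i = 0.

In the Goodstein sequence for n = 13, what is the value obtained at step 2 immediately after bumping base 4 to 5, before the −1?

i=0: 13 = 2^(2 + 1) + 2^2 + 1 (b=2); 2→3: 3^(3 + 1) + 3^3 + 1 = 109; 109−1 = 108
i=1: 108 = 3^(3 + 1) + 3^3 (b=3); 3→4: 4^(4 + 1) + 4^4 = 1280; 1280−1 = 1279

16093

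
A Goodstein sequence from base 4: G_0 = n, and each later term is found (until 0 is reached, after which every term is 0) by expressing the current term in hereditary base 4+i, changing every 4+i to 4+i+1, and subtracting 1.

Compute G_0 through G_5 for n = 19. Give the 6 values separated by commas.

base 4: 19 = 4^2 + 3; at 5: 5^2 + 3 = 28; next = 27
base 5: 27 = 5^2 + 2; at 6: 6^2 + 2 = 38; next = 37
base 6: 37 = 6^2 + 1; at 7: 7^2 + 1 = 50; next = 49
base 7: 49 = 7^2; at 8: 8^2 = 64; next = 63
base 8: 63 = 7·8 + 7; at 9: 7·9 + 7 = 70; next = 69

19, 27, 37, 49, 63, 69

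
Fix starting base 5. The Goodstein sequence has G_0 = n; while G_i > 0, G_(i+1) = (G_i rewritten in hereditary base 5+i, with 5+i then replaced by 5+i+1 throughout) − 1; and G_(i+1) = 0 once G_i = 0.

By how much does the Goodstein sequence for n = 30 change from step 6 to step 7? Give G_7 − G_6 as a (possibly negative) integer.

[0] 30 ≡ 5^2 + 5 (base 5). Lift 6: 42. −1: 41.
[1] 41 ≡ 6^2 + 5 (base 6). Lift 7: 54. −1: 53.
[2] 53 ≡ 7^2 + 4 (base 7). Lift 8: 68. −1: 67.
[3] 67 ≡ 8^2 + 3 (base 8). Lift 9: 84. −1: 83.
[4] 83 ≡ 9^2 + 2 (base 9). Lift 10: 102. −1: 101.
[5] 101 ≡ 10^2 + 1 (base 10). Lift 11: 122. −1: 121.
[6] 121 ≡ 11^2 (base 11). Lift 12: 144. −1: 143.

22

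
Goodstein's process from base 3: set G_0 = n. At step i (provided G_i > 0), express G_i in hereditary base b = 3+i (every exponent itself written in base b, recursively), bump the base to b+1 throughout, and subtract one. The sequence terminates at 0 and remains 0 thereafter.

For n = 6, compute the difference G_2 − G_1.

i=0: 6 = 2·3 (b=3); 3→4: 2·4 = 8; 8−1 = 7
i=1: 7 = 4 + 3 (b=4); 4→5: 5 + 3 = 8; 8−1 = 7

0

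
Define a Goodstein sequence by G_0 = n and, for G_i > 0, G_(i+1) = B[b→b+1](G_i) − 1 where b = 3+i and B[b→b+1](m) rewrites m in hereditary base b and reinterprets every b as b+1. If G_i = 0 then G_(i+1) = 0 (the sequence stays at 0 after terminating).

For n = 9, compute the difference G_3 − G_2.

i=0: 9 = 3^2 (b=3); 3→4: 4^2 = 16; 16−1 = 15
i=1: 15 = 3·4 + 3 (b=4); 4→5: 3·5 + 3 = 18; 18−1 = 17
i=2: 17 = 3·5 + 2 (b=5); 5→6: 3·6 + 2 = 20; 20−1 = 19

2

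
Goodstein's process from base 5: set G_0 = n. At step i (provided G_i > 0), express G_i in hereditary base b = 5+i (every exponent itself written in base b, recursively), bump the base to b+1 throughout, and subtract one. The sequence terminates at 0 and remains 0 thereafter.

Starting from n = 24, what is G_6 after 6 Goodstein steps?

(0) 24|_5 = 4·5 + 4 ↦ 4·6 + 4|_6 = 28 ⇒ 27
(1) 27|_6 = 4·6 + 3 ↦ 4·7 + 3|_7 = 31 ⇒ 30
(2) 30|_7 = 4·7 + 2 ↦ 4·8 + 2|_8 = 34 ⇒ 33
(3) 33|_8 = 4·8 + 1 ↦ 4·9 + 1|_9 = 37 ⇒ 36
(4) 36|_9 = 4·9 ↦ 4·10|_10 = 40 ⇒ 39
(5) 39|_10 = 3·10 + 9 ↦ 3·11 + 9|_11 = 42 ⇒ 41
(6) 41|_11 = 3·11 + 8 ↦ 3·12 + 8|_12 = 44 ⇒ 43

41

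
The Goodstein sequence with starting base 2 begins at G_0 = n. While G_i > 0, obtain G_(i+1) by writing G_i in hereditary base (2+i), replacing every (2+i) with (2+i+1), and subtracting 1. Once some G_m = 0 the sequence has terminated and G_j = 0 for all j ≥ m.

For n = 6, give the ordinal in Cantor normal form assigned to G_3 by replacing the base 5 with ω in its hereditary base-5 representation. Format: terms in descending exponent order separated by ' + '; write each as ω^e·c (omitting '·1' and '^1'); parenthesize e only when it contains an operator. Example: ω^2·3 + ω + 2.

ω^ω

(0) 6|_2 = 2^2 + 2 ↦ 3^3 + 3|_3 = 30 ⇒ 29
(1) 29|_3 = 3^3 + 2 ↦ 4^4 + 2|_4 = 258 ⇒ 257
(2) 257|_4 = 4^4 + 1 ↦ 5^5 + 1|_5 = 3126 ⇒ 3125
(3) 3125|_5 = 5^5 ↦ 6^6|_6 = 46656 ⇒ 46655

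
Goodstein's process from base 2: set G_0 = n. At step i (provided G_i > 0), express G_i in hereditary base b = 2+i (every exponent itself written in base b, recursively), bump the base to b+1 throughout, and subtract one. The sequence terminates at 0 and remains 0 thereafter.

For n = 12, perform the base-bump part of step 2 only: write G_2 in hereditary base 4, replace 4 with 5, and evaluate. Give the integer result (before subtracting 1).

15686

G_0=12  [base 2] 2^(2 + 1) + 2^2  →[2↦3]→  3^(3 + 1) + 3^3 = 108  −1 ⇒ G_1=107
G_1=107  [base 3] 3^(3 + 1) + 2·3^2 + 2·3 + 2  →[3↦4]→  4^(4 + 1) + 2·4^2 + 2·4 + 2 = 1066  −1 ⇒ G_2=1065
G_2=1065  [base 4] 4^(4 + 1) + 2·4^2 + 2·4 + 1  →[4↦5]→  5^(5 + 1) + 2·5^2 + 2·5 + 1 = 15686  −1 ⇒ G_3=15685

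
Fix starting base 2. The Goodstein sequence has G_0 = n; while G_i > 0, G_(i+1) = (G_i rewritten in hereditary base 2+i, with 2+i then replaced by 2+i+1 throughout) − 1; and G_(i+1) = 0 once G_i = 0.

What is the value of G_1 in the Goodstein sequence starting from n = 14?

110

i=0: 14 = 2^(2 + 1) + 2^2 + 2 (b=2); 2→3: 3^(3 + 1) + 3^3 + 3 = 111; 111−1 = 110
i=1: 110 = 3^(3 + 1) + 3^3 + 2 (b=3); 3→4: 4^(4 + 1) + 4^4 + 2 = 1282; 1282−1 = 1281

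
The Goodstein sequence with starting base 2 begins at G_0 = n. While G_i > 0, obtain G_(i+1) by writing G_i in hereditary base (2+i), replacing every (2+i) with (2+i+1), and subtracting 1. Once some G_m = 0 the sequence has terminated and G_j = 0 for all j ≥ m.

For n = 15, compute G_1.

111

step 0: 15 = 2^(2 + 1) + 2^2 + 2 + 1; sub 3 for 2: 3^(3 + 1) + 3^3 + 3 + 1; = 112; G_1 = 112−1 = 111
step 1: 111 = 3^(3 + 1) + 3^3 + 3; sub 4 for 3: 4^(4 + 1) + 4^4 + 4; = 1284; G_2 = 1284−1 = 1283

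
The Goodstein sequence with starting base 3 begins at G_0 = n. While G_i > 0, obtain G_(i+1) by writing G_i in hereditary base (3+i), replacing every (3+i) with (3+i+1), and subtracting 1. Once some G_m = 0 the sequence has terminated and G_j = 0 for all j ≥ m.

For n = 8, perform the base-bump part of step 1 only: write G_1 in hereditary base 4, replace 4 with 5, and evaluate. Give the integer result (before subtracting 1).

base 3: 8 = 2·3 + 2; at 4: 2·4 + 2 = 10; next = 9
base 4: 9 = 2·4 + 1; at 5: 2·5 + 1 = 11; next = 10

11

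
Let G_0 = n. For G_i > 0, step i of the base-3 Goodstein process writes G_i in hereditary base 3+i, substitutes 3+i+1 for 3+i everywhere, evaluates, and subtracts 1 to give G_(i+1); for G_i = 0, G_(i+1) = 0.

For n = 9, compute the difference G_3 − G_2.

(0) 9|_3 = 3^2 ↦ 4^2|_4 = 16 ⇒ 15
(1) 15|_4 = 3·4 + 3 ↦ 3·5 + 3|_5 = 18 ⇒ 17
(2) 17|_5 = 3·5 + 2 ↦ 3·6 + 2|_6 = 20 ⇒ 19

2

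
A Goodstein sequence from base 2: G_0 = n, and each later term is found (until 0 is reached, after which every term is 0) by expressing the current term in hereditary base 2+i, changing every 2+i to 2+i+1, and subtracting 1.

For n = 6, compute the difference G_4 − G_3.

43530

6 —HB2→ 2^2 + 2 —bump→ 3^3 + 3 = 30 —(−1)→ 29
29 —HB3→ 3^3 + 2 —bump→ 4^4 + 2 = 258 —(−1)→ 257
257 —HB4→ 4^4 + 1 —bump→ 5^5 + 1 = 3126 —(−1)→ 3125
3125 —HB5→ 5^5 —bump→ 6^6 = 46656 —(−1)→ 46655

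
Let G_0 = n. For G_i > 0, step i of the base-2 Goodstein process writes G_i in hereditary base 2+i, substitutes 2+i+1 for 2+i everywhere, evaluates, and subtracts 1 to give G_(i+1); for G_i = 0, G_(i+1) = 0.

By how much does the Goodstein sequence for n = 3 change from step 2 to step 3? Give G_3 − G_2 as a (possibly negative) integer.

-1

(0) 3|_2 = 2 + 1 ↦ 3 + 1|_3 = 4 ⇒ 3
(1) 3|_3 = 3 ↦ 4|_4 = 4 ⇒ 3
(2) 3|_4 = 3 ↦ 3|_5 = 3 ⇒ 2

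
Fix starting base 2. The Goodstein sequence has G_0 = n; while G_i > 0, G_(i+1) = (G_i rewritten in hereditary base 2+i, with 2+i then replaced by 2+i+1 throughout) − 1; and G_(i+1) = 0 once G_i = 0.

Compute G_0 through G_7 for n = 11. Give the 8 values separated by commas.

base 2: 11 = 2^(2 + 1) + 2 + 1; at 3: 3^(3 + 1) + 3 + 1 = 85; next = 84
base 3: 84 = 3^(3 + 1) + 3; at 4: 4^(4 + 1) + 4 = 1028; next = 1027
base 4: 1027 = 4^(4 + 1) + 3; at 5: 5^(5 + 1) + 3 = 15628; next = 15627
base 5: 15627 = 5^(5 + 1) + 2; at 6: 6^(6 + 1) + 2 = 279938; next = 279937
base 6: 279937 = 6^(6 + 1) + 1; at 7: 7^(7 + 1) + 1 = 5764802; next = 5764801
base 7: 5764801 = 7^(7 + 1); at 8: 8^(8 + 1) = 134217728; next = 134217727
base 8: 134217727 = 7·8^8 + 7·8^7 + 7·8^6 + 7·8^5 + 7·8^4 + 7·8^3 + 7·8^2 + 7·8 + 7; at 9: 7·9^9 + 7·9^7 + 7·9^6 + 7·9^5 + 7·9^4 + 7·9^3 + 7·9^2 + 7·9 + 7 = 2749609303; next = 2749609302

11, 84, 1027, 15627, 279937, 5764801, 134217727, 2749609302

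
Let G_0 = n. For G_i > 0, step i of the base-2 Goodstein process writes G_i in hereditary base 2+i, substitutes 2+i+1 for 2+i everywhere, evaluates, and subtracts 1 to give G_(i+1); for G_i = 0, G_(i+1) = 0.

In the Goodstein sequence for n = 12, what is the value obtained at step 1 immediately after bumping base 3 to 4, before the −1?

[0] 12 ≡ 2^(2 + 1) + 2^2 (base 2). Lift 3: 108. −1: 107.
[1] 107 ≡ 3^(3 + 1) + 2·3^2 + 2·3 + 2 (base 3). Lift 4: 1066. −1: 1065.

1066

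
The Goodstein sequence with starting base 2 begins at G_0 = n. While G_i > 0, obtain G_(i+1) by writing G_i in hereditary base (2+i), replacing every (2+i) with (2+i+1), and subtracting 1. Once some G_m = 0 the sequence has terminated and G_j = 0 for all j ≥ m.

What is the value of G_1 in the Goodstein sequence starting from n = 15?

111

15 —HB2→ 2^(2 + 1) + 2^2 + 2 + 1 —bump→ 3^(3 + 1) + 3^3 + 3 + 1 = 112 —(−1)→ 111
111 —HB3→ 3^(3 + 1) + 3^3 + 3 —bump→ 4^(4 + 1) + 4^4 + 4 = 1284 —(−1)→ 1283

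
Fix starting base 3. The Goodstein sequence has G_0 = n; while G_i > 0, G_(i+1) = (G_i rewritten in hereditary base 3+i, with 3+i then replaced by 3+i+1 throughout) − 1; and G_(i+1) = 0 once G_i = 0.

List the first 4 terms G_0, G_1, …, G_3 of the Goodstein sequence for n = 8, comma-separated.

(0) 8|_3 = 2·3 + 2 ↦ 2·4 + 2|_4 = 10 ⇒ 9
(1) 9|_4 = 2·4 + 1 ↦ 2·5 + 1|_5 = 11 ⇒ 10
(2) 10|_5 = 2·5 ↦ 2·6|_6 = 12 ⇒ 11

8, 9, 10, 11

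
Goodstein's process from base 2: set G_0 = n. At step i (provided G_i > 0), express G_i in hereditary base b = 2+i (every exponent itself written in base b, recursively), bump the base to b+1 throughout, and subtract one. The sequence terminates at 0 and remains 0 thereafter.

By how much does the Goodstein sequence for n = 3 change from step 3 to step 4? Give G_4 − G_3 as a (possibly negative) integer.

-1

base 2: 3 = 2 + 1; at 3: 3 + 1 = 4; next = 3
base 3: 3 = 3; at 4: 4 = 4; next = 3
base 4: 3 = 3; at 5: 3 = 3; next = 2
base 5: 2 = 2; at 6: 2 = 2; next = 1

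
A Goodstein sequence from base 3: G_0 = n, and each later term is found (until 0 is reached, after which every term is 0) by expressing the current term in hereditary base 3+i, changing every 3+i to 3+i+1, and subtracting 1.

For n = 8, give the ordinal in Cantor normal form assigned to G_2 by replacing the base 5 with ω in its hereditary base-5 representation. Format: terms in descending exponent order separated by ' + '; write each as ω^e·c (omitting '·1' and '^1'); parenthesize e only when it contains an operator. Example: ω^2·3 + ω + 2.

ω·2

[0] 8 ≡ 2·3 + 2 (base 3). Lift 4: 10. −1: 9.
[1] 9 ≡ 2·4 + 1 (base 4). Lift 5: 11. −1: 10.
[2] 10 ≡ 2·5 (base 5). Lift 6: 12. −1: 11.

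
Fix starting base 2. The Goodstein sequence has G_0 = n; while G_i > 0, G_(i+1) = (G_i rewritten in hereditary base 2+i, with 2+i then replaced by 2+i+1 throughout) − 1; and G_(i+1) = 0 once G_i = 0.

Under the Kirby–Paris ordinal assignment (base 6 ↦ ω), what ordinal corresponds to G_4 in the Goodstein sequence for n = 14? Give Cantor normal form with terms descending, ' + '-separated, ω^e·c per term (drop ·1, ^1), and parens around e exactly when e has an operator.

G_0 = 14. HB_2(14) = 2^(2 + 1) + 2^2 + 2. Bump = 111. G_1 = 110.
G_1 = 110. HB_3(110) = 3^(3 + 1) + 3^3 + 2. Bump = 1282. G_2 = 1281.
G_2 = 1281. HB_4(1281) = 4^(4 + 1) + 4^4 + 1. Bump = 18751. G_3 = 18750.
G_3 = 18750. HB_5(18750) = 5^(5 + 1) + 5^5. Bump = 326592. G_4 = 326591.
G_4 = 326591. HB_6(326591) = 6^(6 + 1) + 5·6^5 + 5·6^4 + 5·6^3 + 5·6^2 + 5·6 + 5. Bump = 5862841. G_5 = 5862840.

ω^(ω + 1) + ω^5·5 + ω^4·5 + ω^3·5 + ω^2·5 + ω·5 + 5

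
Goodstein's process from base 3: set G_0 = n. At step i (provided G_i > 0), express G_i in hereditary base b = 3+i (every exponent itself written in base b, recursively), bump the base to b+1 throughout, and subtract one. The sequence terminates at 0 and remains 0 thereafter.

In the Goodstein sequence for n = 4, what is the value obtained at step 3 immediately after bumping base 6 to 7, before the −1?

4 —HB3→ 3 + 1 —bump→ 4 + 1 = 5 —(−1)→ 4
4 —HB4→ 4 —bump→ 5 = 5 —(−1)→ 4
4 —HB5→ 4 —bump→ 4 = 4 —(−1)→ 3

3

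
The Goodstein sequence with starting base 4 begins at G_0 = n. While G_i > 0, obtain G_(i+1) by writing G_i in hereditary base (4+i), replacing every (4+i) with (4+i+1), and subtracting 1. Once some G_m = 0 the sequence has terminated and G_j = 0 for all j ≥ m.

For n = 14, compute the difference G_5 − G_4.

1

base 4: 14 = 3·4 + 2; at 5: 3·5 + 2 = 17; next = 16
base 5: 16 = 3·5 + 1; at 6: 3·6 + 1 = 19; next = 18
base 6: 18 = 3·6; at 7: 3·7 = 21; next = 20
base 7: 20 = 2·7 + 6; at 8: 2·8 + 6 = 22; next = 21
base 8: 21 = 2·8 + 5; at 9: 2·9 + 5 = 23; next = 22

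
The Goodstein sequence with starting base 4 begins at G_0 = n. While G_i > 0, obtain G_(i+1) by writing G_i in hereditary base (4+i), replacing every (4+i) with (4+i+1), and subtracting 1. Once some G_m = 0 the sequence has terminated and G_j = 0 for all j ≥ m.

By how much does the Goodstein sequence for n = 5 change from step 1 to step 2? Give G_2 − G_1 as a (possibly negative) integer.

G_0 = 5. HB_4(5) = 4 + 1. Bump = 6. G_1 = 5.
G_1 = 5. HB_5(5) = 5. Bump = 6. G_2 = 5.

0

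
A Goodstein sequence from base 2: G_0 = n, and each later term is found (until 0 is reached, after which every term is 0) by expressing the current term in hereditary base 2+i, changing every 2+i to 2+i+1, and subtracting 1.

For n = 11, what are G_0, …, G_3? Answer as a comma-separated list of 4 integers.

step 0: 11 = 2^(2 + 1) + 2 + 1; sub 3 for 2: 3^(3 + 1) + 3 + 1; = 85; G_1 = 85−1 = 84
step 1: 84 = 3^(3 + 1) + 3; sub 4 for 3: 4^(4 + 1) + 4; = 1028; G_2 = 1028−1 = 1027
step 2: 1027 = 4^(4 + 1) + 3; sub 5 for 4: 5^(5 + 1) + 3; = 15628; G_3 = 15628−1 = 15627

11, 84, 1027, 15627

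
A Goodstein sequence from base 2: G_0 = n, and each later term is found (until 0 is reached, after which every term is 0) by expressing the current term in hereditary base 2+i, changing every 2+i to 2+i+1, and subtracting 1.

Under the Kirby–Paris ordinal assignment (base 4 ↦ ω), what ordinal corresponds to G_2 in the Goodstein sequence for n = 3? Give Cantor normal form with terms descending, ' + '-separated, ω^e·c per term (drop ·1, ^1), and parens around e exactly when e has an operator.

3

3 —HB2→ 2 + 1 —bump→ 3 + 1 = 4 —(−1)→ 3
3 —HB3→ 3 —bump→ 4 = 4 —(−1)→ 3
3 —HB4→ 3 —bump→ 3 = 3 —(−1)→ 2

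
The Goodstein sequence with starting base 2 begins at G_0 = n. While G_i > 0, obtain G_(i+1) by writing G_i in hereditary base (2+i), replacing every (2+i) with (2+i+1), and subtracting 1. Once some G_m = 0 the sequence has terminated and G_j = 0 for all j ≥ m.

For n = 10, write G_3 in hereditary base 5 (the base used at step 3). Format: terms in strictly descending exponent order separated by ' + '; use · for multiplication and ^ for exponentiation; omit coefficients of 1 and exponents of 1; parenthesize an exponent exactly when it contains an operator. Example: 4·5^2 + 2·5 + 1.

5^(5 + 1)

(0) 10|_2 = 2^(2 + 1) + 2 ↦ 3^(3 + 1) + 3|_3 = 84 ⇒ 83
(1) 83|_3 = 3^(3 + 1) + 2 ↦ 4^(4 + 1) + 2|_4 = 1026 ⇒ 1025
(2) 1025|_4 = 4^(4 + 1) + 1 ↦ 5^(5 + 1) + 1|_5 = 15626 ⇒ 15625
(3) 15625|_5 = 5^(5 + 1) ↦ 6^(6 + 1)|_6 = 279936 ⇒ 279935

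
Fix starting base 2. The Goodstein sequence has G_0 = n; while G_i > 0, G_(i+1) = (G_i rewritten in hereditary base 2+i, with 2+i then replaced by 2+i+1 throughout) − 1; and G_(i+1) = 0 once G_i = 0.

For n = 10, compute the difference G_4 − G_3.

264310

step 0: 10 = 2^(2 + 1) + 2; sub 3 for 2: 3^(3 + 1) + 3; = 84; G_1 = 84−1 = 83
step 1: 83 = 3^(3 + 1) + 2; sub 4 for 3: 4^(4 + 1) + 2; = 1026; G_2 = 1026−1 = 1025
step 2: 1025 = 4^(4 + 1) + 1; sub 5 for 4: 5^(5 + 1) + 1; = 15626; G_3 = 15626−1 = 15625
step 3: 15625 = 5^(5 + 1); sub 6 for 5: 6^(6 + 1); = 279936; G_4 = 279936−1 = 279935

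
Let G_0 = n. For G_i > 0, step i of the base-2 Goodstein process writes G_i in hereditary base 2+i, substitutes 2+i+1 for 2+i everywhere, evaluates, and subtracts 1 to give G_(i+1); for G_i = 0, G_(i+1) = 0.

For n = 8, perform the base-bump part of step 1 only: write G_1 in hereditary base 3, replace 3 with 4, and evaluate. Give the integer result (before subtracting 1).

554

step 0: 8 = 2^(2 + 1); sub 3 for 2: 3^(3 + 1); = 81; G_1 = 81−1 = 80
step 1: 80 = 2·3^3 + 2·3^2 + 2·3 + 2; sub 4 for 3: 2·4^4 + 2·4^2 + 2·4 + 2; = 554; G_2 = 554−1 = 553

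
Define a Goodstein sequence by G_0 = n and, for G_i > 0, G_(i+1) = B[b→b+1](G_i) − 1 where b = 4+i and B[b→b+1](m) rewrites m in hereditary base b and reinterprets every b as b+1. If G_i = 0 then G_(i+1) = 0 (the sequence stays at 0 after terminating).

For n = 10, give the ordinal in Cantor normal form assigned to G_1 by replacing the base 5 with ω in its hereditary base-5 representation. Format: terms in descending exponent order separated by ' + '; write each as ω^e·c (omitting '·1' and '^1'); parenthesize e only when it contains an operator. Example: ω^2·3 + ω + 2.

ω·2 + 1

(0) 10|_4 = 2·4 + 2 ↦ 2·5 + 2|_5 = 12 ⇒ 11
(1) 11|_5 = 2·5 + 1 ↦ 2·6 + 1|_6 = 13 ⇒ 12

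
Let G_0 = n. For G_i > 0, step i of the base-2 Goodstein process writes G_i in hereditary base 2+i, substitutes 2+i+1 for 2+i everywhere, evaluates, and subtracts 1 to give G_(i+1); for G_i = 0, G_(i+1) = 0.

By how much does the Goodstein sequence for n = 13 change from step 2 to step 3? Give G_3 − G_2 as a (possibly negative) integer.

14813

(0) 13|_2 = 2^(2 + 1) + 2^2 + 1 ↦ 3^(3 + 1) + 3^3 + 1|_3 = 109 ⇒ 108
(1) 108|_3 = 3^(3 + 1) + 3^3 ↦ 4^(4 + 1) + 4^4|_4 = 1280 ⇒ 1279
(2) 1279|_4 = 4^(4 + 1) + 3·4^3 + 3·4^2 + 3·4 + 3 ↦ 5^(5 + 1) + 3·5^3 + 3·5^2 + 3·5 + 3|_5 = 16093 ⇒ 16092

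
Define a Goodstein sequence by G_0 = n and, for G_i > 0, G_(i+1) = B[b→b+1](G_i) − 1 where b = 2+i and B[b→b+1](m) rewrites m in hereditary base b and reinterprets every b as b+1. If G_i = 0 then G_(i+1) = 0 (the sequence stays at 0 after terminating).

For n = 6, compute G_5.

98039

step 0: 6 = 2^2 + 2; sub 3 for 2: 3^3 + 3; = 30; G_1 = 30−1 = 29
step 1: 29 = 3^3 + 2; sub 4 for 3: 4^4 + 2; = 258; G_2 = 258−1 = 257
step 2: 257 = 4^4 + 1; sub 5 for 4: 5^5 + 1; = 3126; G_3 = 3126−1 = 3125
step 3: 3125 = 5^5; sub 6 for 5: 6^6; = 46656; G_4 = 46656−1 = 46655
step 4: 46655 = 5·6^5 + 5·6^4 + 5·6^3 + 5·6^2 + 5·6 + 5; sub 7 for 6: 5·7^5 + 5·7^4 + 5·7^3 + 5·7^2 + 5·7 + 5; = 98040; G_5 = 98040−1 = 98039
step 5: 98039 = 5·7^5 + 5·7^4 + 5·7^3 + 5·7^2 + 5·7 + 4; sub 8 for 7: 5·8^5 + 5·8^4 + 5·8^3 + 5·8^2 + 5·8 + 4; = 187244; G_6 = 187244−1 = 187243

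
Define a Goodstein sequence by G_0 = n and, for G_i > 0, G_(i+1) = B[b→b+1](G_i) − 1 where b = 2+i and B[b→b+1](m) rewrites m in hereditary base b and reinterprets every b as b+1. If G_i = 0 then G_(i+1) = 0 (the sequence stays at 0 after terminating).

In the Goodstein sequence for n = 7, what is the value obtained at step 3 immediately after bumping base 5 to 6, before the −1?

46658

i=0: 7 = 2^2 + 2 + 1 (b=2); 2→3: 3^3 + 3 + 1 = 31; 31−1 = 30
i=1: 30 = 3^3 + 3 (b=3); 3→4: 4^4 + 4 = 260; 260−1 = 259
i=2: 259 = 4^4 + 3 (b=4); 4→5: 5^5 + 3 = 3128; 3128−1 = 3127
i=3: 3127 = 5^5 + 2 (b=5); 5→6: 6^6 + 2 = 46658; 46658−1 = 46657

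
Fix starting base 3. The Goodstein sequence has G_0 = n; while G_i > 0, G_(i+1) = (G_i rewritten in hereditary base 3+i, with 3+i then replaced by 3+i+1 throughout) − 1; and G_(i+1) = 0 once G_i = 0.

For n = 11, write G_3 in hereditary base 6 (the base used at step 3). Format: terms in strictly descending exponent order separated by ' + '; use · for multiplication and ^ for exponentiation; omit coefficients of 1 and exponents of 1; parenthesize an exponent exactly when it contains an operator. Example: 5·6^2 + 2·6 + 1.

5·6 + 5

(0) 11|_3 = 3^2 + 2 ↦ 4^2 + 2|_4 = 18 ⇒ 17
(1) 17|_4 = 4^2 + 1 ↦ 5^2 + 1|_5 = 26 ⇒ 25
(2) 25|_5 = 5^2 ↦ 6^2|_6 = 36 ⇒ 35
(3) 35|_6 = 5·6 + 5 ↦ 5·7 + 5|_7 = 40 ⇒ 39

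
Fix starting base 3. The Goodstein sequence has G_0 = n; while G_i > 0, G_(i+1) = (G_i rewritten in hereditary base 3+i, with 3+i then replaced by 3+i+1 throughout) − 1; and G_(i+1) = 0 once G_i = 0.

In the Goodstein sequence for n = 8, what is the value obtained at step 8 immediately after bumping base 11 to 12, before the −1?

12

base 3: 8 = 2·3 + 2; at 4: 2·4 + 2 = 10; next = 9
base 4: 9 = 2·4 + 1; at 5: 2·5 + 1 = 11; next = 10
base 5: 10 = 2·5; at 6: 2·6 = 12; next = 11
base 6: 11 = 6 + 5; at 7: 7 + 5 = 12; next = 11
base 7: 11 = 7 + 4; at 8: 8 + 4 = 12; next = 11
base 8: 11 = 8 + 3; at 9: 9 + 3 = 12; next = 11
base 9: 11 = 9 + 2; at 10: 10 + 2 = 12; next = 11
base 10: 11 = 10 + 1; at 11: 11 + 1 = 12; next = 11
base 11: 11 = 11; at 12: 12 = 12; next = 11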